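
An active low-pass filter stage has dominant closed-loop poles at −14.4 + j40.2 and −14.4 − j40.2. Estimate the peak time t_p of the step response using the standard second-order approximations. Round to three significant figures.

t_p ≈ 0.0781 s

t_p = π/ω_d with ω_d = 40.2 (the imaginary part), so t_p = 0.0781 s.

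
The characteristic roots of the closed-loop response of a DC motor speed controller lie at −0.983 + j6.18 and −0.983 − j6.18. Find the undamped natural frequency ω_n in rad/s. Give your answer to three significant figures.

With σ = 0.983, ω_d = 6.18: ω_n = √(σ²+ω_d²) = 6.26 rad/s, ζ = σ/ω_n = 0.157.

ω_n ≈ 6.26 rad/s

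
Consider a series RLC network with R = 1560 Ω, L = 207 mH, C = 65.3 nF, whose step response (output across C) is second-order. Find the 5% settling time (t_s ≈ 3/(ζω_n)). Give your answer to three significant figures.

For a series RLC circuit (capacitor voltage as output), ω_n = 1/√(LC) = 1/√(207 mH · 65.3 nF) = 8600 rad/s.
ζ = (R/2)·√(C/L) = (1560/2)·√(65.3 nF/207 mH) = 0.438.
t_s ≈ 3/(ζω_n) = 0.000796 s.

t_s ≈ 0.000796 s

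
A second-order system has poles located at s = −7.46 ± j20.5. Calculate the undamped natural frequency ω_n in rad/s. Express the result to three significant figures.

The poles are at −σ ± jω_d with σ = 7.46 and ω_d = 20.5, so ω_n = √(σ²+ω_d²) = 21.8 rad/s and ζ = σ/ω_n = 0.342.

ω_n ≈ 21.8 rad/s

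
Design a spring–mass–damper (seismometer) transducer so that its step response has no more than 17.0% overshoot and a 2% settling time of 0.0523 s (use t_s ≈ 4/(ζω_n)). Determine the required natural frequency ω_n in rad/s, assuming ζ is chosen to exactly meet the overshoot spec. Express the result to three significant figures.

ζ = −ln(OS)/√(π² + (ln OS)²). With OS = 0.170, ln OS = −1.772 and ζ = 1.772/3.607 = 0.491.
Then ω_n = 4/(ζ t_s) = 4/(0.491 × 0.0523) = 156 rad/s.

ω_n ≈ 156 rad/s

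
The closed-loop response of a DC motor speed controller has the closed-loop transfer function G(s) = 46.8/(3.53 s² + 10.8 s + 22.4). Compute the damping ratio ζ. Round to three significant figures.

ζ ≈ 0.607

Dividing through by 3.53: denominator becomes s² + 3.059 s + 6.346.
So ω_n = √6.346 = 2.52 rad/s and ζ = 3.059/(2·2.52) = 0.607.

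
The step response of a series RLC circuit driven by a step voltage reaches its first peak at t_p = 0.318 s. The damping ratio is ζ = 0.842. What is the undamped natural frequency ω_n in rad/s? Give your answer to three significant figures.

ω_n ≈ 18.3 rad/s

Peak time t_p = π/ω_d, so ω_d = π/t_p = π/0.318 = 9.88 rad/s.
ω_n = ω_d/√(1−ζ²) = 9.88/√0.291 = 18.3 rad/s.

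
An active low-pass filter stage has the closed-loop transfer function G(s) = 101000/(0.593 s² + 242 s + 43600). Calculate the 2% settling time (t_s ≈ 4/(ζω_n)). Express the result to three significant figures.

Dividing through by 0.593: denominator becomes s² + 408.1 s + 73520.
So ω_n = √73520 = 271 rad/s and ζ = 408.1/(2·271) = 0.753.
t_s ≈ 4/(ζω_n) = 0.0196 s.

t_s ≈ 0.0196 s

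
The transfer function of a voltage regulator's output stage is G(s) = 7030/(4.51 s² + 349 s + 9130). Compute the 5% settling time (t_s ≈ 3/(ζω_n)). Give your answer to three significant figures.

t_s ≈ 0.0775 s

Dividing through by 4.51: denominator becomes s² + 77.38 s + 2024.
So ω_n = √2024 = 45.0 rad/s and ζ = 77.38/(2·45.0) = 0.860.
t_s ≈ 3/(ζω_n) = 0.0775 s.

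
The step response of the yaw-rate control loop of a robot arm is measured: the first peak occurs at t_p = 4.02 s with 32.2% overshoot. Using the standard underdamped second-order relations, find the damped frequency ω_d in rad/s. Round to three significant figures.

ω_d ≈ 0.781 rad/s

t_p = π/ω_d, so ω_d = π/4.02 = 0.781 rad/s.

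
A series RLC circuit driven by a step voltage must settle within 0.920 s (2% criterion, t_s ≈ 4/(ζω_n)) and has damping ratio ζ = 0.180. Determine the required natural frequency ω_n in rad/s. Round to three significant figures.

ω_n ≈ 24.2 rad/s

Rearranging t_s ≈ 4/(ζω_n) gives ω_n = 4/(ζ·t_s) = 4/(0.180 × 0.920) = 24.2 rad/s.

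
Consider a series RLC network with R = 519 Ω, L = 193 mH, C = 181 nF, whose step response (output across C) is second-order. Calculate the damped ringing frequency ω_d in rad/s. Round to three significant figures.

ω_d ≈ 5180 rad/s

For a series RLC circuit (capacitor voltage as output), ω_n = 1/√(LC) = 1/√(193 mH · 181 nF) = 5350 rad/s.
ζ = (R/2)·√(C/L) = (519/2)·√(181 nF/193 mH) = 0.251.
The damped frequency ω_d = ω_n√(1−ζ²) = 5180 rad/s.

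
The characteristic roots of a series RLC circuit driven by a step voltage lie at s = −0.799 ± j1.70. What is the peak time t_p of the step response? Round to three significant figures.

t_p = π/ω_d with ω_d = 1.70 (the imaginary part), so t_p = 1.85 s.

t_p ≈ 1.85 s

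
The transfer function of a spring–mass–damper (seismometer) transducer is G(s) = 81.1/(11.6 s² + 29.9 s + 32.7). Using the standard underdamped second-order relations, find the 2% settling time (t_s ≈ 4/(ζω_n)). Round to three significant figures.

Dividing through by 11.6: denominator becomes s² + 2.578 s + 2.819.
So ω_n = √2.819 = 1.68 rad/s and ζ = 2.578/(2·1.68) = 0.768.
t_s ≈ 4/(ζω_n) = 3.10 s.

t_s ≈ 3.10 s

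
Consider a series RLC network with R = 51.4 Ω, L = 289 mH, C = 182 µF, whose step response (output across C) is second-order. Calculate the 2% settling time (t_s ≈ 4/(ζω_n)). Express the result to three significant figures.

For a series RLC circuit (capacitor voltage as output), ω_n = 1/√(LC) = 1/√(289 mH · 182 µF) = 138 rad/s.
ζ = (R/2)·√(C/L) = (51.4/2)·√(182 µF/289 mH) = 0.645.
t_s ≈ 4/(ζω_n) = 0.0450 s.

t_s ≈ 0.0450 s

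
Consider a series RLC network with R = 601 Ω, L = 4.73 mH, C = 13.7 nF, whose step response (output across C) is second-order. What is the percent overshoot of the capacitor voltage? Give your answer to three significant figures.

%OS ≈ 15.4%

For a series RLC circuit (capacitor voltage as output), ω_n = 1/√(LC) = 1/√(4.73 mH · 13.7 nF) = 124000 rad/s.
ζ = (R/2)·√(C/L) = (601/2)·√(13.7 nF/4.73 mH) = 0.511.
%OS = 100·exp(−πζ/√(1−ζ²)) = 15.4%.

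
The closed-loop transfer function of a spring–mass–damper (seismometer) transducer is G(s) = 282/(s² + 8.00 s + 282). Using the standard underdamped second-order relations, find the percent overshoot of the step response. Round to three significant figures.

%OS ≈ 46.3%

Matching coefficients with s² + 2ζω_n s + ω_n² gives ω_n² = 282 ⇒ ω_n = 16.8 rad/s, and ζ = 8.00/(2ω_n) = 0.238.
%OS = 100·exp(−πζ/√(1−ζ²)) = 46.3%.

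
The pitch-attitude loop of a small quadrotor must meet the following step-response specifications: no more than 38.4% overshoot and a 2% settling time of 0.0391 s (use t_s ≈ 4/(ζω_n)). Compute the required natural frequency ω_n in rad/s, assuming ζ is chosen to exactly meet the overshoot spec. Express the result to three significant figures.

Inverting the overshoot relation: ζ = |ln 0.384|/√(π² + ln²0.384) = 0.291.
Then ω_n = 4/(ζ t_s) = 4/(0.291 × 0.0391) = 351 rad/s.

ω_n ≈ 351 rad/s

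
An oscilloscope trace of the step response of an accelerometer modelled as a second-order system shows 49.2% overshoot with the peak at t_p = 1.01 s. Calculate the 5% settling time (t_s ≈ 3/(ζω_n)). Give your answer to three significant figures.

t_s ≈ 4.27 s

From the overshoot, ζ = −ln(OS)/√(π²+ln²(OS)) = 0.220.
t_p = π/ω_d ⇒ ω_d = 3.11 rad/s; then ω_n = ω_d/√(1−ζ²) = 3.19 rad/s.
t_s ≈ 3/(ζω_n) = 3/(0.220·3.19) = 4.27 s.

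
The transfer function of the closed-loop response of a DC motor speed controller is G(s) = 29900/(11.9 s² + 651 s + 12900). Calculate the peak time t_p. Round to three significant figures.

Dividing through by 11.9: denominator becomes s² + 54.71 s + 1084.
So ω_n = √1084 = 32.9 rad/s and ζ = 54.71/(2·32.9) = 0.831.
ω_d = ω_n√(1−ζ²) = 18.3 rad/s. t_p = π/ω_d = 0.171 s.

t_p ≈ 0.171 s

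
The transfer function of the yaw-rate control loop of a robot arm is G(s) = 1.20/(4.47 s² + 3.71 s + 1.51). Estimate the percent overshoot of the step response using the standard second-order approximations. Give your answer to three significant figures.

%OS ≈ 4.06%

Dividing through by 4.47: denominator becomes s² + 0.8300 s + 0.3378.
So ω_n = √0.3378 = 0.581 rad/s and ζ = 0.8300/(2·0.581) = 0.714.
Overshoot: exp(−π·0.714/√(1−0.714²)) = 0.0406, i.e. 4.06%.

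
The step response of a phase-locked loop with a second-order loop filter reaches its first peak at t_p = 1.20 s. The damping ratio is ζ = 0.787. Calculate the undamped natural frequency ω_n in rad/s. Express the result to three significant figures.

Peak time t_p = π/ω_d, so ω_d = π/t_p = π/1.20 = 2.62 rad/s.
ω_n = ω_d/√(1−ζ²) = 2.62/√0.381 = 4.24 rad/s.

ω_n ≈ 4.24 rad/s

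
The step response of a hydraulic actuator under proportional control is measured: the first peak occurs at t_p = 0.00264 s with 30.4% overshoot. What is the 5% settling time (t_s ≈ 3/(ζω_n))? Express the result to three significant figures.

t_s ≈ 0.00665 s

The overshoot fixes ζ = −ln(OS)/√(π²+ln²(OS)) = 0.354.
t_p = π/ω_d ⇒ ω_d = 1190 rad/s; then ω_n = ω_d/√(1−ζ²) = 1270 rad/s.
t_s ≈ 3/(ζω_n) = 3/(0.354·1270) = 0.00665 s.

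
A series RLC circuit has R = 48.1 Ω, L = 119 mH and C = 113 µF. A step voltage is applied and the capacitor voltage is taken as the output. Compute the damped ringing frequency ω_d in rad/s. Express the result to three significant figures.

For a series RLC circuit (capacitor voltage as output), ω_n = 1/√(LC) = 1/√(119 mH · 113 µF) = 273 rad/s.
ζ = (R/2)·√(C/L) = (48.1/2)·√(113 µF/119 mH) = 0.741.
ω_d = 273·√(1 − 0.741²) = 183 rad/s.

ω_d ≈ 183 rad/s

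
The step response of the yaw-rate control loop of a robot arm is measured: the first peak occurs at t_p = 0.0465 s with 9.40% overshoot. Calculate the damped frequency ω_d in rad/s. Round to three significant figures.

t_p = π/ω_d, so ω_d = π/0.0465 = 67.6 rad/s.

ω_d ≈ 67.6 rad/s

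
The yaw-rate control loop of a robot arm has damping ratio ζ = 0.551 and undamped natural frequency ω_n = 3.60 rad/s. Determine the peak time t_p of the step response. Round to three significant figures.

t_p ≈ 1.05 s

The damped frequency is ω_d = ω_n√(1−ζ²) = 3.60·√(1−0.304) = 3.00 rad/s.
Peak time t_p = π/ω_d = π/3.00 = 1.05 s.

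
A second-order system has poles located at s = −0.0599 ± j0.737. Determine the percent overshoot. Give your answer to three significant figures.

%OS ≈ 77.5%

With σ = 0.0599, ω_d = 0.737: ω_n = √(σ²+ω_d²) = 0.739 rad/s, ζ = σ/ω_n = 0.0810.
%OS = 100 e^{−πζ/√(1−ζ²)} with ζ = 0.0810 gives 77.5%.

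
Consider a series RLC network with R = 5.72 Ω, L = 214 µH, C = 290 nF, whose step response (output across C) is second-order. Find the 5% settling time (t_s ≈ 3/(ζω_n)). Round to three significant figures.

t_s ≈ 0.000224 s

For a series RLC circuit (capacitor voltage as output), ω_n = 1/√(LC) = 1/√(214 µH · 290 nF) = 127000 rad/s.
ζ = (R/2)·√(C/L) = (5.72/2)·√(290 nF/214 µH) = 0.105.
t_s ≈ 3/(ζω_n) = 0.000224 s.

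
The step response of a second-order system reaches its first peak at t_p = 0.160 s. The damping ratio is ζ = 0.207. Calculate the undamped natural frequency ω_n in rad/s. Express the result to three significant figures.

ω_n ≈ 20.1 rad/s

Peak time t_p = π/ω_d, so ω_d = π/t_p = π/0.160 = 19.6 rad/s.
ω_n = ω_d/√(1−ζ²) = 19.6/√0.957 = 20.1 rad/s.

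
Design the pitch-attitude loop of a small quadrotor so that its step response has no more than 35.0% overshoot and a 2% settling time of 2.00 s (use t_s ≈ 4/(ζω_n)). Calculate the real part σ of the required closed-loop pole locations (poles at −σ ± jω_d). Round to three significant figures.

σ ≈ 2.00

The settling-time spec alone fixes σ = ζω_n = 4/t_s = 4/2.00 = 2.00.
(Overshoot then fixes ζ = 0.317 and hence ω_d = σ·√(1−ζ²)/ζ = 5.98 rad/s.)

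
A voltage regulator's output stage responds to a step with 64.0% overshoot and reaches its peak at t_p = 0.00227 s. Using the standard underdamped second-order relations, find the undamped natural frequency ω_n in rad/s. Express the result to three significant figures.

ζ from %OS: ζ = |ln 0.640|/√(π²+ln²0.640) = 0.141.
From t_p = π/ω_d, ω_d = π/0.00227 = 1380 rad/s, so ω_n = ω_d/√(1−ζ²) = 1400 rad/s.

ω_n ≈ 1400 rad/s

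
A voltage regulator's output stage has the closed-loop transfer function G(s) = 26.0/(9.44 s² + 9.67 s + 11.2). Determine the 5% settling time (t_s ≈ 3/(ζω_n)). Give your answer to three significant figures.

Dividing through by 9.44: denominator becomes s² + 1.024 s + 1.186.
So ω_n = √1.186 = 1.09 rad/s and ζ = 1.024/(2·1.09) = 0.470.
t_s ≈ 3/(ζω_n) = 5.86 s.

t_s ≈ 5.86 s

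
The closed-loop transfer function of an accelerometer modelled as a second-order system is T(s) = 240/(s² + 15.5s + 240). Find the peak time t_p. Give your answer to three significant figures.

ω_n = √240 = 15.5 rad/s; ζ = 15.5/(2·15.5) = 0.500.
ω_d = ω_n√(1−ζ²) = 13.4 rad/s. Then t_p = π/ω_d = 0.234 s.

t_p ≈ 0.234 s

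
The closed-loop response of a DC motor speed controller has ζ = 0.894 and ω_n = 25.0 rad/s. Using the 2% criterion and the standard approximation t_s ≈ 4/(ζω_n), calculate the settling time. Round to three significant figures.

t_s ≈ 0.179 s

t_s ≈ 4/(ζω_n) = 4/(0.894 × 25.0) = 0.179 s.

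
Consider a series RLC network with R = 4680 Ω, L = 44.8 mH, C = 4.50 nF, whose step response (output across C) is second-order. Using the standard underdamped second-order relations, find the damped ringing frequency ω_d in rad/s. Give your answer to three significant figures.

ω_d ≈ 47200 rad/s

For a series RLC circuit (capacitor voltage as output), ω_n = 1/√(LC) = 1/√(44.8 mH · 4.50 nF) = 70400 rad/s.
ζ = (R/2)·√(C/L) = (4680/2)·√(4.50 nF/44.8 mH) = 0.742.
ω_d = ω_n√(1−ζ²) = 47200 rad/s.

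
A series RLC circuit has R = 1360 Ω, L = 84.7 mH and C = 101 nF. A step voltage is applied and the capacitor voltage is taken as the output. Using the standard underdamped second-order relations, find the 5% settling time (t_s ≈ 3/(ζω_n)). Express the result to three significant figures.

For a series RLC circuit (capacitor voltage as output), ω_n = 1/√(LC) = 1/√(84.7 mH · 101 nF) = 10800 rad/s.
ζ = (R/2)·√(C/L) = (1360/2)·√(101 nF/84.7 mH) = 0.743.
t_s ≈ 3/(ζω_n) = 0.000374 s.

t_s ≈ 0.000374 s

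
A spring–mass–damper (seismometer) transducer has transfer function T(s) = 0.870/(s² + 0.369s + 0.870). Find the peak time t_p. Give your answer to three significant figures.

t_p ≈ 3.44 s

ω_n = √0.870 = 0.933 rad/s; ζ = 0.369/(2·0.933) = 0.198.
ω_d = 0.933·√(1 − 0.198²) = 0.914 rad/s. Then t_p = π/ω_d = 3.44 s.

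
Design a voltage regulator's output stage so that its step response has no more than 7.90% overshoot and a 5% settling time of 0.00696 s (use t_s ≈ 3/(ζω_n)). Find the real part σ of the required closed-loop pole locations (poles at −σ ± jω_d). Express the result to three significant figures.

σ ≈ 431

The settling-time spec alone fixes σ = ζω_n = 3/t_s = 3/0.00696 = 431.
(Overshoot then fixes ζ = 0.628 and hence ω_d = σ·√(1−ζ²)/ζ = 533 rad/s.)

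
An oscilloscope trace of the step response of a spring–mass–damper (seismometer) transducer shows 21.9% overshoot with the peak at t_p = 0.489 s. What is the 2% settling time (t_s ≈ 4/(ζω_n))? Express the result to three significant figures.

From the overshoot, ζ = −ln(OS)/√(π²+ln²(OS)) = 0.435.
t_p = π/ω_d ⇒ ω_d = 6.42 rad/s; then ω_n = ω_d/√(1−ζ²) = 7.14 rad/s.
t_s ≈ 4/(ζω_n) = 4/(0.435·7.14) = 1.29 s.

t_s ≈ 1.29 s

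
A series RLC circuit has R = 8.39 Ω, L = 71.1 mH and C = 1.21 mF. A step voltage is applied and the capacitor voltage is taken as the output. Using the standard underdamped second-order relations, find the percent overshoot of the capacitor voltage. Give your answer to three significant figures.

For a series RLC circuit (capacitor voltage as output), ω_n = 1/√(LC) = 1/√(71.1 mH · 1.21 mF) = 108 rad/s.
ζ = (R/2)·√(C/L) = (8.39/2)·√(1.21 mF/71.1 mH) = 0.547.
Overshoot: exp(−π·0.547/√(1−0.547²)) = 0.128, i.e. 12.8%.

%OS ≈ 12.8%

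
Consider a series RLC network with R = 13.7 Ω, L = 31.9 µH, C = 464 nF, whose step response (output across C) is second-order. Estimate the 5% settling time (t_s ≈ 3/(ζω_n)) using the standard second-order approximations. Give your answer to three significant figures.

For a series RLC circuit (capacitor voltage as output), ω_n = 1/√(LC) = 1/√(31.9 µH · 464 nF) = 260000 rad/s.
ζ = (R/2)·√(C/L) = (13.7/2)·√(464 nF/31.9 µH) = 0.826.
t_s ≈ 3/(ζω_n) = 0.0000140 s.

t_s ≈ 0.0000140 s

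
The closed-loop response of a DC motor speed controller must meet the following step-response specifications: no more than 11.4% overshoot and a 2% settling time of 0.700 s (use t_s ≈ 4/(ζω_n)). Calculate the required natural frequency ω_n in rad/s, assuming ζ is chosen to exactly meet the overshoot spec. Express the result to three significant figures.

From %OS = 100·exp(−πζ/√(1−ζ²)), invert to get ζ = −ln(OS)/√(π² + ln²(OS)) with OS = 0.114.
−ln 0.114 = 2.172, so ζ = 2.172/√(π² + 4.716) = 0.569.
Then ω_n = 4/(ζ t_s) = 4/(0.569 × 0.700) = 10.0 rad/s.

ω_n ≈ 10.0 rad/s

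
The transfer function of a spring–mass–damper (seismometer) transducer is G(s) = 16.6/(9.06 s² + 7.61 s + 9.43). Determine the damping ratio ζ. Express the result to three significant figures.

Dividing through by 9.06: denominator becomes s² + 0.8400 s + 1.041.
So ω_n = √1.041 = 1.02 rad/s and ζ = 0.8400/(2·1.02) = 0.412.

ζ ≈ 0.412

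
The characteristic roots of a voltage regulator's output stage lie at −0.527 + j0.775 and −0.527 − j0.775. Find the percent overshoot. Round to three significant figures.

%OS ≈ 11.8%

With σ = 0.527, ω_d = 0.775: ω_n = √(σ²+ω_d²) = 0.937 rad/s, ζ = σ/ω_n = 0.562.
%OS = 100·exp(−πζ/√(1−ζ²)) = 11.8%.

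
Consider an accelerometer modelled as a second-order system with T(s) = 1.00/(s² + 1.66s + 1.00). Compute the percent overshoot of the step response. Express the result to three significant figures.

Matching coefficients with s² + 2ζω_n s + ω_n² gives ω_n² = 1.00 ⇒ ω_n = 1.00 rad/s, and ζ = 1.66/(2ω_n) = 0.830.
%OS = 100 e^{−πζ/√(1−ζ²)} with ζ = 0.830 gives 0.933%.

%OS ≈ 0.933%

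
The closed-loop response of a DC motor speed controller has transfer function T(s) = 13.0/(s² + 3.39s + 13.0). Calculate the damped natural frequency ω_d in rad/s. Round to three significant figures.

ω_d ≈ 3.18 rad/s

Matching coefficients with s² + 2ζω_n s + ω_n² gives ω_n² = 13.0 ⇒ ω_n = 3.61 rad/s, and ζ = 3.39/(2ω_n) = 0.470.
ω_d = 3.61·√(1 − 0.470²) = 3.18 rad/s.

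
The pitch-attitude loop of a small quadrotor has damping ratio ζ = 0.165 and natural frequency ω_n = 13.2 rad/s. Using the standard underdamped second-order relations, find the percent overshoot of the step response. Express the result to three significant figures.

%OS ≈ 59.1%

For an underdamped second-order system, %OS = 100·exp(−πζ/√(1−ζ²)).
πζ/√(1−ζ²) = π·0.165/√(1−0.0272) = 0.5256, so %OS = 100·e^(−0.5256) = 59.1%.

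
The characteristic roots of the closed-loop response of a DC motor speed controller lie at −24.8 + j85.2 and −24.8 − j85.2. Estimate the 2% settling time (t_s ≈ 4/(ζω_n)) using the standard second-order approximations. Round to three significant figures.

t_s ≈ 0.161 s

For poles at −σ ± jω_d, ζω_n = σ = 24.8, so t_s ≈ 4/σ = 0.161 s.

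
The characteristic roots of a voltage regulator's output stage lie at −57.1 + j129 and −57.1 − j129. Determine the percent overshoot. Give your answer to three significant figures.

With σ = 57.1, ω_d = 129: ω_n = √(σ²+ω_d²) = 141 rad/s, ζ = σ/ω_n = 0.405.
Overshoot: exp(−π·0.405/√(1−0.405²)) = 0.249, i.e. 24.9%.

%OS ≈ 24.9%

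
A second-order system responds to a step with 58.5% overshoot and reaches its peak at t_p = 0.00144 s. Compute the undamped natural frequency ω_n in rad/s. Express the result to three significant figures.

From the overshoot, ζ = −ln(OS)/√(π²+ln²(OS)) = 0.168.
t_p = π/ω_d ⇒ ω_d = 2180 rad/s; then ω_n = ω_d/√(1−ζ²) = 2210 rad/s.

ω_n ≈ 2210 rad/s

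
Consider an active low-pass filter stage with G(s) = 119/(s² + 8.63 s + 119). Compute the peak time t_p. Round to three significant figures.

ω_n = √119 = 10.9 rad/s; ζ = 8.63/(2·10.9) = 0.396.
ω_d = 10.9·√(1 − 0.396²) = 10.0 rad/s. Then t_p = π/ω_d = 0.314 s.

t_p ≈ 0.314 s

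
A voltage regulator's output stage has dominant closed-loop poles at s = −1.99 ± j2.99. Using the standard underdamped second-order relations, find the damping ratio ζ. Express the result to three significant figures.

|pole| = ω_n = √(1.99² + 2.99²) = 3.59 rad/s; ζ = cos θ = σ/ω_n = 0.554.

ζ ≈ 0.554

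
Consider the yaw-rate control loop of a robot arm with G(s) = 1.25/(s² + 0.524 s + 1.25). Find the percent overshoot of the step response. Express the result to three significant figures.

%OS ≈ 46.9%

Matching coefficients with s² + 2ζω_n s + ω_n² gives ω_n² = 1.25 ⇒ ω_n = 1.12 rad/s, and ζ = 0.524/(2ω_n) = 0.234.
%OS = 100·exp(−πζ/√(1−ζ²)) = 46.9%.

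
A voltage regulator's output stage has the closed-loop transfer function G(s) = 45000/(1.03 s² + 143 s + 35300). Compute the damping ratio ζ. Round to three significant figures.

Dividing through by 1.03: denominator becomes s² + 138.8 s + 34270.
So ω_n = √34270 = 185 rad/s and ζ = 138.8/(2·185) = 0.375.

ζ ≈ 0.375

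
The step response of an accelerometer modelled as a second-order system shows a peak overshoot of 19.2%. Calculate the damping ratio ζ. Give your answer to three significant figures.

ζ ≈ 0.465

Inverting the overshoot relation: ζ = |ln 0.192|/√(π² + ln²0.192) = 0.465.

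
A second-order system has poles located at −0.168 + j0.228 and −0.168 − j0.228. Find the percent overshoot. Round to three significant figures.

|pole| = ω_n = √(0.168² + 0.228²) = 0.283 rad/s; ζ = cos θ = σ/ω_n = 0.593.
%OS = 100·exp(−πζ/√(1−ζ²)) = 9.88%.

%OS ≈ 9.88%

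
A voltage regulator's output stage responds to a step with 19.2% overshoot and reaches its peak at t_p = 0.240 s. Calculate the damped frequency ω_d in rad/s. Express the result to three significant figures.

ω_d ≈ 13.1 rad/s

t_p = π/ω_d, so ω_d = π/0.240 = 13.1 rad/s.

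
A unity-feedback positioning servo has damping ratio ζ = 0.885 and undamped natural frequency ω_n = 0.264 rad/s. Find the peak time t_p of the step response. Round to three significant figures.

t_p ≈ 25.6 s

The damped frequency is ω_d = ω_n√(1−ζ²) = 0.264·√(1−0.783) = 0.123 rad/s.
Peak time t_p = π/ω_d = π/0.123 = 25.6 s.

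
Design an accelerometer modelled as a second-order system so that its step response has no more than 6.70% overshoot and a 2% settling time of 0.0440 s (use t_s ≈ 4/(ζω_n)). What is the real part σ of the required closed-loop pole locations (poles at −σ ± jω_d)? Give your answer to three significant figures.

σ ≈ 90.9

The settling-time spec alone fixes σ = ζω_n = 4/t_s = 4/0.0440 = 90.9.
(Overshoot then fixes ζ = 0.652 and hence ω_d = σ·√(1−ζ²)/ζ = 106 rad/s.)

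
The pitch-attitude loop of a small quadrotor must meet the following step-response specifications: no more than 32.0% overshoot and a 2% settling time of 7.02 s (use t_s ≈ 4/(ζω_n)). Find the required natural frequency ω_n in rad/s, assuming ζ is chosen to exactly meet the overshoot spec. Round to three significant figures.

ω_n ≈ 1.67 rad/s

Inverting the overshoot relation: ζ = |ln 0.320|/√(π² + ln²0.320) = 0.341.
Then ω_n = 4/(ζ t_s) = 4/(0.341 × 7.02) = 1.67 rad/s.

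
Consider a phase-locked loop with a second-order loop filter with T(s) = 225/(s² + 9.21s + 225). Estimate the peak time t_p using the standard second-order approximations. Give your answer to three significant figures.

Matching coefficients with s² + 2ζω_n s + ω_n² gives ω_n² = 225 ⇒ ω_n = 15.0 rad/s, and ζ = 9.21/(2ω_n) = 0.307.
ω_d = 15.0·√(1 − 0.307²) = 14.3 rad/s. Then t_p = π/ω_d = 0.220 s.

t_p ≈ 0.220 s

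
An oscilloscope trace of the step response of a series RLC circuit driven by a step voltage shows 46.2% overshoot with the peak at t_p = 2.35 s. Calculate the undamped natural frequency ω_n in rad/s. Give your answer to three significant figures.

ω_n ≈ 1.38 rad/s

The overshoot fixes ζ = −ln(OS)/√(π²+ln²(OS)) = 0.239.
From t_p = π/ω_d, ω_d = π/2.35 = 1.34 rad/s, so ω_n = ω_d/√(1−ζ²) = 1.38 rad/s.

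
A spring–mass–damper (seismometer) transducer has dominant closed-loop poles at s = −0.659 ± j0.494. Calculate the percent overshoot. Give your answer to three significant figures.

%OS ≈ 1.51%

The poles are at −σ ± jω_d with σ = 0.659 and ω_d = 0.494, so ω_n = √(σ²+ω_d²) = 0.824 rad/s and ζ = σ/ω_n = 0.800.
%OS = 100·exp(−πζ/√(1−ζ²)) = 1.51%.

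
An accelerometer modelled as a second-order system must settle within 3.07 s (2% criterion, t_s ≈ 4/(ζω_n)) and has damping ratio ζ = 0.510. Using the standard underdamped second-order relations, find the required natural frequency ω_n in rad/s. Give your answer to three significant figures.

ω_n ≈ 2.55 rad/s

Rearranging t_s ≈ 4/(ζω_n) gives ω_n = 4/(ζ·t_s) = 4/(0.510 × 3.07) = 2.55 rad/s.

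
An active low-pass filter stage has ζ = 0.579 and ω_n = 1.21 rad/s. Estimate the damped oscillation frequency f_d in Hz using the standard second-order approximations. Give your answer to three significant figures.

f_d ≈ 0.157 Hz

ω_d = ω_n√(1−ζ²) = 1.21·√0.665 = 0.987 rad/s.
f_d = ω_d/(2π) = 0.157 Hz.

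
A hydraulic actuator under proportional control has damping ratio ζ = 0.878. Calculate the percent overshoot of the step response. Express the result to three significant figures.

%OS ≈ 0.314%

For an underdamped second-order system, %OS = 100·exp(−πζ/√(1−ζ²)).
πζ/√(1−ζ²) = π·0.878/√(1−0.771) = 5.763, so %OS = 100·e^(−5.763) = 0.314%.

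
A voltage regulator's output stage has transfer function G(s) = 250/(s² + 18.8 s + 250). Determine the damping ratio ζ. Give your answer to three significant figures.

ζ ≈ 0.595

ω_n = √250 = 15.8 rad/s; ζ = 18.8/(2·15.8) = 0.595.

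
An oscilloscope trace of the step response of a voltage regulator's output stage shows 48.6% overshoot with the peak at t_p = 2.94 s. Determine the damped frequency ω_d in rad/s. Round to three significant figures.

ω_d ≈ 1.07 rad/s

t_p = π/ω_d, so ω_d = π/2.94 = 1.07 rad/s.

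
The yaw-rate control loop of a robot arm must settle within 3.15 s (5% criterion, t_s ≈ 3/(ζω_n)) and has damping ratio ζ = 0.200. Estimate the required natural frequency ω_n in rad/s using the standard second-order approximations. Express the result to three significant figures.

ω_n ≈ 4.76 rad/s

Rearranging t_s ≈ 3/(ζω_n) gives ω_n = 3/(ζ·t_s) = 3/(0.200 × 3.15) = 4.76 rad/s.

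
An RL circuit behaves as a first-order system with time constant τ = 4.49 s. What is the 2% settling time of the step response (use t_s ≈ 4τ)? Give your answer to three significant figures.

t_s ≈ 18.0 s

t_s ≈ 4τ = 18.0 s.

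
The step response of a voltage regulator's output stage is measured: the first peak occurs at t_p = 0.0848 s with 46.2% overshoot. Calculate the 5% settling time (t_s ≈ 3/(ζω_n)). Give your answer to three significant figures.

From the overshoot, ζ = −ln(OS)/√(π²+ln²(OS)) = 0.239.
From t_p = π/ω_d, ω_d = π/0.0848 = 37.0 rad/s, so ω_n = ω_d/√(1−ζ²) = 38.1 rad/s.
t_s ≈ 3/(ζω_n) = 3/(0.239·38.1) = 0.329 s.

t_s ≈ 0.329 s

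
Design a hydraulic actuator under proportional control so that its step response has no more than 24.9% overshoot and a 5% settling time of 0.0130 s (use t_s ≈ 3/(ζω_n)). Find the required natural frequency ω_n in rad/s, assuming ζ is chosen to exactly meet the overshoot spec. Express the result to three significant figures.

ω_n ≈ 570 rad/s

ζ = −ln(OS)/√(π² + (ln OS)²). With OS = 0.249, ln OS = −1.390 and ζ = 1.390/3.435 = 0.405.
From t_s ≈ 3/(ζω_n): ω_n = 3/(ζ·t_s) = 3/(0.405·0.0130) = 570 rad/s.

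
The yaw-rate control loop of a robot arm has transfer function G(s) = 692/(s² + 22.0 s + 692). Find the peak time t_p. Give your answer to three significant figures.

Comparing the denominator to s² + 2ζω_n s + ω_n²: ω_n = √692 = 26.3 rad/s, and 2ζω_n = 22.0 so ζ = 22.0/(2·26.3) = 0.418.
ω_d = 26.3·√(1 − 0.418²) = 23.9 rad/s. Then t_p = π/ω_d = 0.131 s.

t_p ≈ 0.131 s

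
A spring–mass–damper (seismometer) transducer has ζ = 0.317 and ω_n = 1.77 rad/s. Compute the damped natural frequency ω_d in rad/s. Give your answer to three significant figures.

ω_d ≈ 1.68 rad/s

ω_d = ω_n√(1−ζ²) = 1.77·√0.900 = 1.68 rad/s.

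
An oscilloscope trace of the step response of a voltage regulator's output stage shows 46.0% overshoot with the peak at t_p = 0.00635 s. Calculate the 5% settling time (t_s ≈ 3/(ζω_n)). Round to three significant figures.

t_s ≈ 0.0245 s

The overshoot fixes ζ = −ln(OS)/√(π²+ln²(OS)) = 0.240.
t_p = π/ω_d ⇒ ω_d = 495 rad/s; then ω_n = ω_d/√(1−ζ²) = 510 rad/s.
t_s ≈ 3/(ζω_n) = 3/(0.240·510) = 0.0245 s.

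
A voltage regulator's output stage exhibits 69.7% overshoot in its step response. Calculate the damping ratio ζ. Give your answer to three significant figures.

Inverting the overshoot relation: ζ = |ln 0.697|/√(π² + ln²0.697) = 0.114.

ζ ≈ 0.114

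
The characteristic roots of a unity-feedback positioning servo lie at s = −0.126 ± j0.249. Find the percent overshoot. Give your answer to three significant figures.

%OS ≈ 20.4%

With σ = 0.126, ω_d = 0.249: ω_n = √(σ²+ω_d²) = 0.279 rad/s, ζ = σ/ω_n = 0.452.
%OS = 100 e^{−πζ/√(1−ζ²)} with ζ = 0.452 gives 20.4%.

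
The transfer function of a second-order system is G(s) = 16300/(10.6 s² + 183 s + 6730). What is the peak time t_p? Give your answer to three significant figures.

t_p ≈ 0.133 s

Dividing through by 10.6: denominator becomes s² + 17.26 s + 634.9.
So ω_n = √634.9 = 25.2 rad/s and ζ = 17.26/(2·25.2) = 0.343.
The damped frequency ω_d = ω_n√(1−ζ²) = 23.7 rad/s. t_p = π/ω_d = 0.133 s.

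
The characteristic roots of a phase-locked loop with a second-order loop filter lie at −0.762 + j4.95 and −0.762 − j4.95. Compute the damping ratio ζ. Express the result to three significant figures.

ζ ≈ 0.152

The poles are at −σ ± jω_d with σ = 0.762 and ω_d = 4.95, so ω_n = √(σ²+ω_d²) = 5.01 rad/s and ζ = σ/ω_n = 0.152.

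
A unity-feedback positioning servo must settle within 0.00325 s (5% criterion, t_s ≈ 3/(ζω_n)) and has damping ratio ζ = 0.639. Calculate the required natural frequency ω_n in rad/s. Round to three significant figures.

ω_n ≈ 1440 rad/s

Rearranging t_s ≈ 3/(ζω_n) gives ω_n = 3/(ζ·t_s) = 3/(0.639 × 0.00325) = 1440 rad/s.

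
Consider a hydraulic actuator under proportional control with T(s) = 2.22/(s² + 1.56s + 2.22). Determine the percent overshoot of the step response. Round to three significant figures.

Comparing the denominator to s² + 2ζω_n s + ω_n²: ω_n = √2.22 = 1.49 rad/s, and 2ζω_n = 1.56 so ζ = 1.56/(2·1.49) = 0.524.
Overshoot: exp(−π·0.524/√(1−0.524²)) = 0.145, i.e. 14.5%.

%OS ≈ 14.5%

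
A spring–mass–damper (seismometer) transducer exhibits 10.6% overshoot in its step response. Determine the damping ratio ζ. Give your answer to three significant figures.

ζ ≈ 0.581

From %OS = 100·exp(−πζ/√(1−ζ²)), invert to get ζ = −ln(OS)/√(π² + ln²(OS)) with OS = 0.106.
−ln 0.106 = 2.244, so ζ = 2.244/√(π² + 5.037) = 0.581.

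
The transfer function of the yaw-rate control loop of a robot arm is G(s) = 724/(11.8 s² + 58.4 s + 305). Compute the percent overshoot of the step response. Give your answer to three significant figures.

%OS ≈ 17.4%

Dividing through by 11.8: denominator becomes s² + 4.949 s + 25.85.
So ω_n = √25.85 = 5.08 rad/s and ζ = 4.949/(2·5.08) = 0.487.
%OS = 100·exp(−πζ/√(1−ζ²)) = 17.4%.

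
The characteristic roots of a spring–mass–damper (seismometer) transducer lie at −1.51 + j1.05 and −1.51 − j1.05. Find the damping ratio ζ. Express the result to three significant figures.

ζ ≈ 0.821

The poles are at −σ ± jω_d with σ = 1.51 and ω_d = 1.05, so ω_n = √(σ²+ω_d²) = 1.84 rad/s and ζ = σ/ω_n = 0.821.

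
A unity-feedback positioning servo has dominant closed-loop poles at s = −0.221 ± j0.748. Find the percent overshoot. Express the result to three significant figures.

%OS ≈ 39.5%

With σ = 0.221, ω_d = 0.748: ω_n = √(σ²+ω_d²) = 0.780 rad/s, ζ = σ/ω_n = 0.283.
%OS = 100 e^{−πζ/√(1−ζ²)} with ζ = 0.283 gives 39.5%.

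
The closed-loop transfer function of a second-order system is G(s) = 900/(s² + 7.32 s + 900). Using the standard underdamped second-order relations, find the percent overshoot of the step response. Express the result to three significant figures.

ω_n = √900 = 30.0 rad/s; ζ = 7.32/(2·30.0) = 0.122.
%OS = 100·exp(−πζ/√(1−ζ²)) = 68.0%.

%OS ≈ 68.0%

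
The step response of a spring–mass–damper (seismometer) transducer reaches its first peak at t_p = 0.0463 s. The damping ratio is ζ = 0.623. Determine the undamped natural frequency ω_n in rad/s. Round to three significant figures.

ω_n ≈ 86.7 rad/s

Peak time t_p = π/ω_d, so ω_d = π/t_p = π/0.0463 = 67.9 rad/s.
ω_n = ω_d/√(1−ζ²) = 67.9/√0.612 = 86.7 rad/s.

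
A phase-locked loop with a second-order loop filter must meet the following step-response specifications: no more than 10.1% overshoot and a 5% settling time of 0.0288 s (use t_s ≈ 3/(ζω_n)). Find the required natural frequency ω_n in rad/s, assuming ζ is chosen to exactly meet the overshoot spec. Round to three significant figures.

ω_n ≈ 177 rad/s

From %OS = 100·exp(−πζ/√(1−ζ²)), invert to get ζ = −ln(OS)/√(π² + ln²(OS)) with OS = 0.101.
−ln 0.101 = 2.293, so ζ = 2.293/√(π² + 5.256) = 0.589.
Then ω_n = 3/(ζ t_s) = 3/(0.589 × 0.0288) = 177 rad/s.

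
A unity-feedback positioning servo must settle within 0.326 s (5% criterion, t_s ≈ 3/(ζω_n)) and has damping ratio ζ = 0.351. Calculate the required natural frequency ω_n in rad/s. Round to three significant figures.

Rearranging t_s ≈ 3/(ζω_n) gives ω_n = 3/(ζ·t_s) = 3/(0.351 × 0.326) = 26.2 rad/s.

ω_n ≈ 26.2 rad/s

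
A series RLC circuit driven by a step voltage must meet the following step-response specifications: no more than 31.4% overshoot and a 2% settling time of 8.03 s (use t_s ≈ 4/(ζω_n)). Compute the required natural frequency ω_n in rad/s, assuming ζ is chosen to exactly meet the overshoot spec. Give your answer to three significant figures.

ω_n ≈ 1.44 rad/s

Inverting the overshoot relation: ζ = |ln 0.314|/√(π² + ln²0.314) = 0.346.
Then ω_n = 4/(ζ t_s) = 4/(0.346 × 8.03) = 1.44 rad/s.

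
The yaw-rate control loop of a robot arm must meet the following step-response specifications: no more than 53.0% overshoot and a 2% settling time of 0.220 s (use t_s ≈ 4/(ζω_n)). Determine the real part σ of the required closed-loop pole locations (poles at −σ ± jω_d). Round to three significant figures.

σ ≈ 18.2

The settling-time spec alone fixes σ = ζω_n = 4/t_s = 4/0.220 = 18.2.
(Overshoot then fixes ζ = 0.198 and hence ω_d = σ·√(1−ζ²)/ζ = 90.0 rad/s.)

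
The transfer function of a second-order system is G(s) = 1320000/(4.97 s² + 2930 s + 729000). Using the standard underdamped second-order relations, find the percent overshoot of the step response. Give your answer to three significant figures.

%OS ≈ 2.27%

Dividing through by 4.97: denominator becomes s² + 589.5 s + 146700.
So ω_n = √146700 = 383 rad/s and ζ = 589.5/(2·383) = 0.770.
Overshoot: exp(−π·0.770/√(1−0.770²)) = 0.0227, i.e. 2.27%.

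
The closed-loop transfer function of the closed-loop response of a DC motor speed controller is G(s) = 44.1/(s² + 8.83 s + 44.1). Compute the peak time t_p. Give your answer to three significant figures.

t_p ≈ 0.633 s

Matching coefficients with s² + 2ζω_n s + ω_n² gives ω_n² = 44.1 ⇒ ω_n = 6.64 rad/s, and ζ = 8.83/(2ω_n) = 0.665.
ω_d = 6.64·√(1 − 0.665²) = 4.96 rad/s. Then t_p = π/ω_d = 0.633 s.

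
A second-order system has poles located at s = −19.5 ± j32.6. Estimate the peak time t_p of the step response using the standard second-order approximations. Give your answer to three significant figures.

t_p ≈ 0.0964 s

t_p = π/ω_d with ω_d = 32.6 (the imaginary part), so t_p = 0.0964 s.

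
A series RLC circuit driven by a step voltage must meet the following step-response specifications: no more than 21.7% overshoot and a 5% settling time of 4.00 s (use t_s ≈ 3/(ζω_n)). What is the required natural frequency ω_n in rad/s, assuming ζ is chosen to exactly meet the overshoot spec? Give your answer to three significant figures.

ω_n ≈ 1.71 rad/s

ζ = −ln(OS)/√(π² + (ln OS)²). With OS = 0.217, ln OS = −1.528 and ζ = 1.528/3.493 = 0.437.
From t_s ≈ 3/(ζω_n): ω_n = 3/(ζ·t_s) = 3/(0.437·4.00) = 1.71 rad/s.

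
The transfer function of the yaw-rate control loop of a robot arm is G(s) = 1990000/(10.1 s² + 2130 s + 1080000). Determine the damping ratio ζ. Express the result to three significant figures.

Dividing through by 10.1: denominator becomes s² + 210.9 s + 106900.
So ω_n = √106900 = 327 rad/s and ζ = 210.9/(2·327) = 0.322.

ζ ≈ 0.322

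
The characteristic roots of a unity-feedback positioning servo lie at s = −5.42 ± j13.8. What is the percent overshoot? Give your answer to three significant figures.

The poles are at −σ ± jω_d with σ = 5.42 and ω_d = 13.8, so ω_n = √(σ²+ω_d²) = 14.8 rad/s and ζ = σ/ω_n = 0.366.
%OS = 100 e^{−πζ/√(1−ζ²)} with ζ = 0.366 gives 29.1%.

%OS ≈ 29.1%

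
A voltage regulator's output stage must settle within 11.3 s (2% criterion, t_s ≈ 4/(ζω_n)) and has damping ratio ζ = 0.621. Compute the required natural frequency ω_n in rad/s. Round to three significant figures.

ω_n ≈ 0.570 rad/s

Rearranging t_s ≈ 4/(ζω_n) gives ω_n = 4/(ζ·t_s) = 4/(0.621 × 11.3) = 0.570 rad/s.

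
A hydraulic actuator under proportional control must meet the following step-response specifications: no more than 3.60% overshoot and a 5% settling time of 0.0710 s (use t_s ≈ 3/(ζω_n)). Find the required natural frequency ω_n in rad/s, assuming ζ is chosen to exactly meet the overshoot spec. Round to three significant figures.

ω_n ≈ 58.1 rad/s

From %OS = 100·exp(−πζ/√(1−ζ²)), invert to get ζ = −ln(OS)/√(π² + ln²(OS)) with OS = 0.0360.
−ln 0.0360 = 3.324, so ζ = 3.324/√(π² + 11.05) = 0.727.
From t_s ≈ 3/(ζω_n): ω_n = 3/(ζ·t_s) = 3/(0.727·0.0710) = 58.1 rad/s.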